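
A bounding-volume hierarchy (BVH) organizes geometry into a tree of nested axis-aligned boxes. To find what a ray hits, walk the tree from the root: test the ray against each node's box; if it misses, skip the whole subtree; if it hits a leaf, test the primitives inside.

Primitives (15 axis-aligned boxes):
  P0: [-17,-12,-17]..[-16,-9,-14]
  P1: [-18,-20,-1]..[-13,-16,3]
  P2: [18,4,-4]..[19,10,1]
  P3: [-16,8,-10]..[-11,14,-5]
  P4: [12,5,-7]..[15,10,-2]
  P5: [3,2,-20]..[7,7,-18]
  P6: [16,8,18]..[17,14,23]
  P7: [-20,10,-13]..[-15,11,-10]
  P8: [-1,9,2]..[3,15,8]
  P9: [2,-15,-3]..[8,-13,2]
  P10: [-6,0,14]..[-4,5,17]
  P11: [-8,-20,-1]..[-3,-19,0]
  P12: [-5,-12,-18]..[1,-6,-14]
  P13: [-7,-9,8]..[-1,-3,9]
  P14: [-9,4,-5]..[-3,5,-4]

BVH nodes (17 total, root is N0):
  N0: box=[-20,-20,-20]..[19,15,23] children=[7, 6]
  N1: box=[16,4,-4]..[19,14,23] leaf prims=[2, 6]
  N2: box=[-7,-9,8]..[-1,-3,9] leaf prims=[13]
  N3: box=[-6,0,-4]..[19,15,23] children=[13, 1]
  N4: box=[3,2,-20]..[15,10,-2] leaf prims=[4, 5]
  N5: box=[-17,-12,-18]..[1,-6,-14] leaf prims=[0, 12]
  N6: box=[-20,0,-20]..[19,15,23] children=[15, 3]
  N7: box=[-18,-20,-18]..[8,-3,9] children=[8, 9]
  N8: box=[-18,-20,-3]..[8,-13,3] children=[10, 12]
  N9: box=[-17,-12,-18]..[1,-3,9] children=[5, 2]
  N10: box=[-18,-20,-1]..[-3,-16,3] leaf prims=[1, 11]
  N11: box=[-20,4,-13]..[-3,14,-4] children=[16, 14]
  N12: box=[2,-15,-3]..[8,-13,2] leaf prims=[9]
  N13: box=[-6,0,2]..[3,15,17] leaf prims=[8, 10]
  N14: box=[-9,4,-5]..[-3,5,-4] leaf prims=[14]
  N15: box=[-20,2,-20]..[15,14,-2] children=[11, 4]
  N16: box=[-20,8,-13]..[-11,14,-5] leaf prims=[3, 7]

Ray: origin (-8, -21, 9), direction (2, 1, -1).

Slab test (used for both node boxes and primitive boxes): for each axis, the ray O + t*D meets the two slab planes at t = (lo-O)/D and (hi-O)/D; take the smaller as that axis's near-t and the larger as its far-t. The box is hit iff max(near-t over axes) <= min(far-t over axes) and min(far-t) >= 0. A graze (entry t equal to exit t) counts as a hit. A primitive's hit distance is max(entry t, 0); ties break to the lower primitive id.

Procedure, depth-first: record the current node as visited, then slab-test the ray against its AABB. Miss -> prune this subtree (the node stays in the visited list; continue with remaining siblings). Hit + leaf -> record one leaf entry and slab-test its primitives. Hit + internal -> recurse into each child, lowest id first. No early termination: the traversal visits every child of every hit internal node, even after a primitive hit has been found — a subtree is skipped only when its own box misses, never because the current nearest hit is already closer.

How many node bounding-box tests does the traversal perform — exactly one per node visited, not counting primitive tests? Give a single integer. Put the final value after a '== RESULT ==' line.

Trace the traversal:
N0 x:[-6,27/2] y:[1,36] z:[-14,29] -> hit [1,27/2], descend [6, 7]
  N6 x:[-6,27/2] y:[21,36] z:[-14,29] -> miss, prune
  N7 x:[-5,8] y:[1,18] z:[0,27] -> hit [1,8], descend [8, 9]
    N8 x:[-5,8] y:[1,8] z:[6,12] -> hit [6,8], descend [10, 12]
      N10 x:[-5,5/2] y:[1,5] z:[6,10] -> miss, prune
      N12 x:[5,8] y:[6,8] z:[7,12] -> hit [7,8] leaf, test {P9@t=7}
    N9 x:[-9/2,9/2] y:[9,18] z:[0,27] -> miss, prune

order=[0, 6, 7, 8, 10, 12, 9]  |boxes|=7  |leaves|=1  hit=P9

== RESULT ==
7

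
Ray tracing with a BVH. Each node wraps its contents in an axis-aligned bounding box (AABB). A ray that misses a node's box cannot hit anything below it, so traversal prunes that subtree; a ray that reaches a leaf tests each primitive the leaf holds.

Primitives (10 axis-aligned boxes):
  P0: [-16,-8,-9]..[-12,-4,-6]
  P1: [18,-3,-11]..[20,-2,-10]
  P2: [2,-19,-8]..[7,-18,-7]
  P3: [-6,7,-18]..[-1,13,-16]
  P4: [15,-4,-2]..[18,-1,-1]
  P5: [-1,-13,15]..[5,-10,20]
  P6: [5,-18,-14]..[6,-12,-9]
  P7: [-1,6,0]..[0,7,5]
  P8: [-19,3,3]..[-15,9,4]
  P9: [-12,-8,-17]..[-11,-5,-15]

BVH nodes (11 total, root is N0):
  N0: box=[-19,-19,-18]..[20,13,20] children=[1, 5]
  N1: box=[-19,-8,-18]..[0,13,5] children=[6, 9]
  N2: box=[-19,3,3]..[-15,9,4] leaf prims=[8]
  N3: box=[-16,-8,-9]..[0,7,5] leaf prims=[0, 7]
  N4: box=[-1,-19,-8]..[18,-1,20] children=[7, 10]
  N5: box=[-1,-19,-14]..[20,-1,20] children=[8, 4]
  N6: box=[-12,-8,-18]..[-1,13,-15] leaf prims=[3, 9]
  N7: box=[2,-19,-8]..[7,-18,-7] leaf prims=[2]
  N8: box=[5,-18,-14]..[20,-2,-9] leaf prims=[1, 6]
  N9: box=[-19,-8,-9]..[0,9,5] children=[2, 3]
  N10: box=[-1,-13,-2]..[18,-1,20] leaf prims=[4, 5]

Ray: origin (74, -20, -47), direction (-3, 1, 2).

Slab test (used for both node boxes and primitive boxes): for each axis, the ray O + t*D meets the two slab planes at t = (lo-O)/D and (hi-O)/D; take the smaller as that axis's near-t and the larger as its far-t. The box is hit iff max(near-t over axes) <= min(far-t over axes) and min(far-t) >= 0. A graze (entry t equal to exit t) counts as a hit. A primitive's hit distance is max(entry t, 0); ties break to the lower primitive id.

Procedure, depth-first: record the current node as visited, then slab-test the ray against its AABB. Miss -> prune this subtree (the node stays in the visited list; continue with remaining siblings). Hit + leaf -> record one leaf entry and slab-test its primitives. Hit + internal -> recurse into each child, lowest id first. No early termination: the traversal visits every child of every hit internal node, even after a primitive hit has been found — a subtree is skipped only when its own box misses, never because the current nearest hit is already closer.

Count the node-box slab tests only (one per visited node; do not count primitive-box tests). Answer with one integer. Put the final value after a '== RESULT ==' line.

Trace the traversal:
N0 x:[18,31] y:[1,33] z:[29/2,67/2] -> hit [18,31], descend [1, 5]
  N1 x:[74/3,31] y:[12,33] z:[29/2,26] -> hit [74/3,26], descend [6, 9]
    N6 x:[25,86/3] y:[12,33] z:[29/2,16] -> miss, prune
    N9 x:[74/3,31] y:[12,29] z:[19,26] -> hit [74/3,26], descend [2, 3]
      N2 x:[89/3,31] y:[23,29] z:[25,51/2] -> miss, prune
      N3 x:[74/3,30] y:[12,27] z:[19,26] -> hit [74/3,26] leaf, test {P0(miss), P7(miss)}
  N5 x:[18,25] y:[1,19] z:[33/2,67/2] -> hit [18,19], descend [4, 8]
    N4 x:[56/3,25] y:[1,19] z:[39/2,67/2] -> miss, prune
    N8 x:[18,23] y:[2,18] z:[33/2,19] -> hit [18,18] leaf, test {P1@t=18, P6(miss)}

9 AABB tests over nodes [0, 1, 6, 9, 2, 3, 5, 4, 8]; 2 leaves entered; closest P1.

== RESULT ==
9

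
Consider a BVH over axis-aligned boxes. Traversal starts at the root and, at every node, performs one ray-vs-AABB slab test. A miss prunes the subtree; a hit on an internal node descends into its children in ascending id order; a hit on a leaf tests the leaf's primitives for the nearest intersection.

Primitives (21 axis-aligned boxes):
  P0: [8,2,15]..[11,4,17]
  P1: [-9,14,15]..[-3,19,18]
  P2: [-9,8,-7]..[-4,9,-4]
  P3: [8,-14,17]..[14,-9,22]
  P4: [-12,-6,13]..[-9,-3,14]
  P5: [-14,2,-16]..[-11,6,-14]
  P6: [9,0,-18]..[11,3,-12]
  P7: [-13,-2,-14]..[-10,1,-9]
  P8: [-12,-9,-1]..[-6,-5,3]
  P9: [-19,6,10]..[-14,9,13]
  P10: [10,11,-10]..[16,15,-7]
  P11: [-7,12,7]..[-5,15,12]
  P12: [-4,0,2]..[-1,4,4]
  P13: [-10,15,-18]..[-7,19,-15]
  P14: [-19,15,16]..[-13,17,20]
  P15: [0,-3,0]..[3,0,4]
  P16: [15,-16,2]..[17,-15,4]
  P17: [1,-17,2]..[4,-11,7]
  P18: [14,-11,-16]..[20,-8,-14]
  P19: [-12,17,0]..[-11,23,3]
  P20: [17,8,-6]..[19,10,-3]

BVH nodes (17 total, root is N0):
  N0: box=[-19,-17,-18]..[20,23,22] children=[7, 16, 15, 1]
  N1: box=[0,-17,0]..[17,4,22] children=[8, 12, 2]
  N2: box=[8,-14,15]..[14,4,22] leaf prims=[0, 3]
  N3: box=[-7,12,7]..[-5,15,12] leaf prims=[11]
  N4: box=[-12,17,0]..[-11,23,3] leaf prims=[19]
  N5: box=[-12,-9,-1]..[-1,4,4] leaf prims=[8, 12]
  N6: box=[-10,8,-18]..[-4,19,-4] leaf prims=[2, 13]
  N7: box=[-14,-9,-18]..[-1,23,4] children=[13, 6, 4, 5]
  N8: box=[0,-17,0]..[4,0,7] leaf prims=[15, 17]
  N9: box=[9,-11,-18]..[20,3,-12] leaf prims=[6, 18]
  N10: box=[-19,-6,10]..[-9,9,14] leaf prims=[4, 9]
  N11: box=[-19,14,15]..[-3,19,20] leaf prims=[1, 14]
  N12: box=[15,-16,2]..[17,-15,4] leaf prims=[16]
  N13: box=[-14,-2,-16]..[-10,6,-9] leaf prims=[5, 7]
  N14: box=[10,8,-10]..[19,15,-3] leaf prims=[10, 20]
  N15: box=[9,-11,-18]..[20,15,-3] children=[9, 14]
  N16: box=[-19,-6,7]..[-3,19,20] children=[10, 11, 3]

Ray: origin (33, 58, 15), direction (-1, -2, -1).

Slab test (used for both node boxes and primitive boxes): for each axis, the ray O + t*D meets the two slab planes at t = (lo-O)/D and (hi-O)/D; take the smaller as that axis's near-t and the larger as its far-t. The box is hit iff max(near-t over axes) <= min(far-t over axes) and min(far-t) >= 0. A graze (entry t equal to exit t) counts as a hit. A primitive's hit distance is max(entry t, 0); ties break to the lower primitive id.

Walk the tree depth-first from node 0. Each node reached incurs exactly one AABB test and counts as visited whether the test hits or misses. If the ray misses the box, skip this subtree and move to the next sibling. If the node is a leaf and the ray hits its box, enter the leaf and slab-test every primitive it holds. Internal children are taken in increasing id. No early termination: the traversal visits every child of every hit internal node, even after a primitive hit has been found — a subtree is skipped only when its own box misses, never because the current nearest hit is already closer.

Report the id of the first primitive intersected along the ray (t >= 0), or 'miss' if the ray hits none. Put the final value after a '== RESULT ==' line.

Traverse from the root:
N0 x:[13,52] y:[35/2,75/2] z:[-7,33] -> hit [35/2,33], descend [1, 7, 15, 16]
  N1 x:[16,33] y:[27,75/2] z:[-7,15] -> miss, prune
  N7 x:[34,47] y:[35/2,67/2] z:[11,33] -> miss, prune
  N15 x:[13,24] y:[43/2,69/2] z:[18,33] -> hit [43/2,24], descend [9, 14]
    N9 x:[13,24] y:[55/2,69/2] z:[27,33] -> miss, prune
    N14 x:[14,23] y:[43/2,25] z:[18,25] -> hit [43/2,23] leaf, test {P10@t=22, P20(miss)}
  N16 x:[36,52] y:[39/2,32] z:[-5,8] -> miss, prune

order=[0, 1, 7, 15, 9, 14, 16]  |boxes|=7  |leaves|=1  hit=P10

== RESULT ==
10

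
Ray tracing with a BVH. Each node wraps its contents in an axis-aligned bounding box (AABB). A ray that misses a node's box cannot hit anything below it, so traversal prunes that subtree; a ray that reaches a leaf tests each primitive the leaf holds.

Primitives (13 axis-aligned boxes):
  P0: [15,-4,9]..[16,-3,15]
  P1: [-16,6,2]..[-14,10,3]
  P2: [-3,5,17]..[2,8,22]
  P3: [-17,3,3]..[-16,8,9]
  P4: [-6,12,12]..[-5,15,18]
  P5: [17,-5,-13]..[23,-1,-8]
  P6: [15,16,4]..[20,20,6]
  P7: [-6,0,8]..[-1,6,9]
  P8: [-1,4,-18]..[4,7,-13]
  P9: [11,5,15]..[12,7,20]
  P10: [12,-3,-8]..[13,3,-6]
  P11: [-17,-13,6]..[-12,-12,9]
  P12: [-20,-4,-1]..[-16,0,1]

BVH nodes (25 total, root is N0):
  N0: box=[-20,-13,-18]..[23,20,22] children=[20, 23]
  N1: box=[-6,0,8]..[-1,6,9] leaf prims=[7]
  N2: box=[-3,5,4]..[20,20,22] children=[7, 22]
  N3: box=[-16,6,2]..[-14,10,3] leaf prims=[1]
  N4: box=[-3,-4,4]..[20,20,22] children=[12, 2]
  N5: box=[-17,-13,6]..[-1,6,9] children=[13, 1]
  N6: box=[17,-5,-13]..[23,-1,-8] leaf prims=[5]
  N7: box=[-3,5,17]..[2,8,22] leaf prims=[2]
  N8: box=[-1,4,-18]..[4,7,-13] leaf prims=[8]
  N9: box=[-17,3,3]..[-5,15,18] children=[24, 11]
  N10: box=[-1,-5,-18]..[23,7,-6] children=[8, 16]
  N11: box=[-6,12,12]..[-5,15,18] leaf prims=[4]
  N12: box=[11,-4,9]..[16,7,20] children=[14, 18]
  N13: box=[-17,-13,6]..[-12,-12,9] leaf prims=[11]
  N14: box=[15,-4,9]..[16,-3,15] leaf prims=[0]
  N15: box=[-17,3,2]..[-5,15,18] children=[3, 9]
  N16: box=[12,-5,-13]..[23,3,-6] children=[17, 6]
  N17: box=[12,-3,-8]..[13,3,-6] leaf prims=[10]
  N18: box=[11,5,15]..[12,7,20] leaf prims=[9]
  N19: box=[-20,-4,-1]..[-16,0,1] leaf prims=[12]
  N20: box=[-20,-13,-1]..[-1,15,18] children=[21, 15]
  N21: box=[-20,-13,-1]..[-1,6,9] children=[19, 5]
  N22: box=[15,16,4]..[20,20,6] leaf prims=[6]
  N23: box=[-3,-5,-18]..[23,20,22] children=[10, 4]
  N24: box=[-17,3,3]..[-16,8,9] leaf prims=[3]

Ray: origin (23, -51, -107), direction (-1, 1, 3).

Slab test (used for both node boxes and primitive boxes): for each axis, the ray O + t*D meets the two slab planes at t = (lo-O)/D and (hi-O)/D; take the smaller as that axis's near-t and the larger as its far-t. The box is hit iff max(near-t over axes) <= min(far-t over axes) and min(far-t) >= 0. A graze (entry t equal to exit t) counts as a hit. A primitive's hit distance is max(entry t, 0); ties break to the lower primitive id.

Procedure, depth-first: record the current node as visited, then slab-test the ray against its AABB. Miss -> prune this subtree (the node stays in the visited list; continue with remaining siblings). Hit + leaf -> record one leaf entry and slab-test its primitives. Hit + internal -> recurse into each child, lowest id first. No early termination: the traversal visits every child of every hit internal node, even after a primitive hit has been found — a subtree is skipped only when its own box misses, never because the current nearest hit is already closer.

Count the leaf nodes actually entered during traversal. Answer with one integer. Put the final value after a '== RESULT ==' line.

Trace the traversal:
N0 x:[0,43] y:[38,71] z:[89/3,43] -> hit [38,43], descend [20, 23]
  N20 x:[24,43] y:[38,66] z:[106/3,125/3] -> hit [38,125/3], descend [15, 21]
    N15 x:[28,40] y:[54,66] z:[109/3,125/3] -> miss, prune
    N21 x:[24,43] y:[38,57] z:[106/3,116/3] -> hit [38,116/3], descend [5, 19]
      N5 x:[24,40] y:[38,57] z:[113/3,116/3] -> hit [38,116/3], descend [1, 13]
        N1 x:[24,29] y:[51,57] z:[115/3,116/3] -> miss, prune
        N13 x:[35,40] y:[38,39] z:[113/3,116/3] -> hit [38,116/3] leaf, test {P11@t=38}
      N19 x:[39,43] y:[47,51] z:[106/3,36] -> miss, prune
  N23 x:[0,26] y:[46,71] z:[89/3,43] -> miss, prune

Summary -> nodes [0, 20, 15, 21, 5, 1, 13, 19, 23]; box-tests=9; leaf-entries=1; first=P11

== RESULT ==
1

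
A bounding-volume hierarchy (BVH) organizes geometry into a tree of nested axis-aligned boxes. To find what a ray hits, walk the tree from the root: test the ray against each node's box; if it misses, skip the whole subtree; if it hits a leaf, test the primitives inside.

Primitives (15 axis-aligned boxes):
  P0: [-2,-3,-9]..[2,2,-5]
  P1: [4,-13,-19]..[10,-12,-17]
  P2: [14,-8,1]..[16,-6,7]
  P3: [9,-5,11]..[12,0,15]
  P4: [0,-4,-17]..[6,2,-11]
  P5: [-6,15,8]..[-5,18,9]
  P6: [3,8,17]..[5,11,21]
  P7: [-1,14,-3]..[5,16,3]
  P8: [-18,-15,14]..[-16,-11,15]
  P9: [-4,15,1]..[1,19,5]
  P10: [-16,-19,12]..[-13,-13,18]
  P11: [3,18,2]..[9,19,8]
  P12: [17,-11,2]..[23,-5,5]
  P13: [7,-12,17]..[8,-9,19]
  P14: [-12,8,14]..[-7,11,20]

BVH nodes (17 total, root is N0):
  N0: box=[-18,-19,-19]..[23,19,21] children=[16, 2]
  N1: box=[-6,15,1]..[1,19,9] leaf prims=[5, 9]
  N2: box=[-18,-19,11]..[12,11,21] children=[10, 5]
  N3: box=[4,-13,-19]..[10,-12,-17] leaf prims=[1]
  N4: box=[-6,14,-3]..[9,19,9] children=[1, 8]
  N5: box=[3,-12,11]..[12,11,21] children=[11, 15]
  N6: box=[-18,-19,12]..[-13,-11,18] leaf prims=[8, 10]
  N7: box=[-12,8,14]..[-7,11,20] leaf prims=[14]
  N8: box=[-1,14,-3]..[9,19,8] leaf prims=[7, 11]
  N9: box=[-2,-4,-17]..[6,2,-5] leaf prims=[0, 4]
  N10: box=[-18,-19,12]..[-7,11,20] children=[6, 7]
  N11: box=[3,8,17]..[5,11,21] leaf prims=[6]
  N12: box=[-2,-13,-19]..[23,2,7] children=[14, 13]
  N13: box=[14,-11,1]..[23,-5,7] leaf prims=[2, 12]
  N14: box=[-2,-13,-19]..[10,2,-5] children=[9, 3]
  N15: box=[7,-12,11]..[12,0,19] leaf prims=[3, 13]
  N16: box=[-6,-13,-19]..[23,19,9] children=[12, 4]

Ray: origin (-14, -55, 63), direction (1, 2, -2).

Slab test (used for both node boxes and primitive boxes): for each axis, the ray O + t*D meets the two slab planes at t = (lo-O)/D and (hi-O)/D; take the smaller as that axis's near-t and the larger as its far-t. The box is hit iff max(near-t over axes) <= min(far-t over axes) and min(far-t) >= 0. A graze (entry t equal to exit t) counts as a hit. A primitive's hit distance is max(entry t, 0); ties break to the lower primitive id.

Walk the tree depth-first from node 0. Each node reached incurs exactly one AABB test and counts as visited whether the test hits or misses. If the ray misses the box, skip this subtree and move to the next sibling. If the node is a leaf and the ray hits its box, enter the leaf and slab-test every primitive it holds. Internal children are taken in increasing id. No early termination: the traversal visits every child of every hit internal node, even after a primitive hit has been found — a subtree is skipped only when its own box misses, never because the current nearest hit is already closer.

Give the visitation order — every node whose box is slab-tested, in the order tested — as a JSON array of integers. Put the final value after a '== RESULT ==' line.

Trace the traversal:
N0 x:[-4,37] y:[18,37] z:[21,41] -> hit [21,37], descend [2, 16]
  N2 x:[-4,26] y:[18,33] z:[21,26] -> hit [21,26], descend [5, 10]
    N5 x:[17,26] y:[43/2,33] z:[21,26] -> hit [43/2,26], descend [11, 15]
      N11 x:[17,19] y:[63/2,33] z:[21,23] -> miss, prune
      N15 x:[21,26] y:[43/2,55/2] z:[22,26] -> hit [22,26] leaf, test {P3@t=25, P13@t=22}
    N10 x:[-4,7] y:[18,33] z:[43/2,51/2] -> miss, prune
  N16 x:[8,37] y:[21,37] z:[27,41] -> hit [27,37], descend [4, 12]
    N4 x:[8,23] y:[69/2,37] z:[27,33] -> miss, prune
    N12 x:[12,37] y:[21,57/2] z:[28,41] -> hit [28,57/2], descend [13, 14]
      N13 x:[28,37] y:[22,25] z:[28,31] -> miss, prune
      N14 x:[12,24] y:[21,57/2] z:[34,41] -> miss, prune

Summary -> nodes [0, 2, 5, 11, 15, 10, 16, 4, 12, 13, 14]; box-tests=11; leaf-entries=1; first=P13

== RESULT ==
[0, 2, 5, 11, 15, 10, 16, 4, 12, 13, 14]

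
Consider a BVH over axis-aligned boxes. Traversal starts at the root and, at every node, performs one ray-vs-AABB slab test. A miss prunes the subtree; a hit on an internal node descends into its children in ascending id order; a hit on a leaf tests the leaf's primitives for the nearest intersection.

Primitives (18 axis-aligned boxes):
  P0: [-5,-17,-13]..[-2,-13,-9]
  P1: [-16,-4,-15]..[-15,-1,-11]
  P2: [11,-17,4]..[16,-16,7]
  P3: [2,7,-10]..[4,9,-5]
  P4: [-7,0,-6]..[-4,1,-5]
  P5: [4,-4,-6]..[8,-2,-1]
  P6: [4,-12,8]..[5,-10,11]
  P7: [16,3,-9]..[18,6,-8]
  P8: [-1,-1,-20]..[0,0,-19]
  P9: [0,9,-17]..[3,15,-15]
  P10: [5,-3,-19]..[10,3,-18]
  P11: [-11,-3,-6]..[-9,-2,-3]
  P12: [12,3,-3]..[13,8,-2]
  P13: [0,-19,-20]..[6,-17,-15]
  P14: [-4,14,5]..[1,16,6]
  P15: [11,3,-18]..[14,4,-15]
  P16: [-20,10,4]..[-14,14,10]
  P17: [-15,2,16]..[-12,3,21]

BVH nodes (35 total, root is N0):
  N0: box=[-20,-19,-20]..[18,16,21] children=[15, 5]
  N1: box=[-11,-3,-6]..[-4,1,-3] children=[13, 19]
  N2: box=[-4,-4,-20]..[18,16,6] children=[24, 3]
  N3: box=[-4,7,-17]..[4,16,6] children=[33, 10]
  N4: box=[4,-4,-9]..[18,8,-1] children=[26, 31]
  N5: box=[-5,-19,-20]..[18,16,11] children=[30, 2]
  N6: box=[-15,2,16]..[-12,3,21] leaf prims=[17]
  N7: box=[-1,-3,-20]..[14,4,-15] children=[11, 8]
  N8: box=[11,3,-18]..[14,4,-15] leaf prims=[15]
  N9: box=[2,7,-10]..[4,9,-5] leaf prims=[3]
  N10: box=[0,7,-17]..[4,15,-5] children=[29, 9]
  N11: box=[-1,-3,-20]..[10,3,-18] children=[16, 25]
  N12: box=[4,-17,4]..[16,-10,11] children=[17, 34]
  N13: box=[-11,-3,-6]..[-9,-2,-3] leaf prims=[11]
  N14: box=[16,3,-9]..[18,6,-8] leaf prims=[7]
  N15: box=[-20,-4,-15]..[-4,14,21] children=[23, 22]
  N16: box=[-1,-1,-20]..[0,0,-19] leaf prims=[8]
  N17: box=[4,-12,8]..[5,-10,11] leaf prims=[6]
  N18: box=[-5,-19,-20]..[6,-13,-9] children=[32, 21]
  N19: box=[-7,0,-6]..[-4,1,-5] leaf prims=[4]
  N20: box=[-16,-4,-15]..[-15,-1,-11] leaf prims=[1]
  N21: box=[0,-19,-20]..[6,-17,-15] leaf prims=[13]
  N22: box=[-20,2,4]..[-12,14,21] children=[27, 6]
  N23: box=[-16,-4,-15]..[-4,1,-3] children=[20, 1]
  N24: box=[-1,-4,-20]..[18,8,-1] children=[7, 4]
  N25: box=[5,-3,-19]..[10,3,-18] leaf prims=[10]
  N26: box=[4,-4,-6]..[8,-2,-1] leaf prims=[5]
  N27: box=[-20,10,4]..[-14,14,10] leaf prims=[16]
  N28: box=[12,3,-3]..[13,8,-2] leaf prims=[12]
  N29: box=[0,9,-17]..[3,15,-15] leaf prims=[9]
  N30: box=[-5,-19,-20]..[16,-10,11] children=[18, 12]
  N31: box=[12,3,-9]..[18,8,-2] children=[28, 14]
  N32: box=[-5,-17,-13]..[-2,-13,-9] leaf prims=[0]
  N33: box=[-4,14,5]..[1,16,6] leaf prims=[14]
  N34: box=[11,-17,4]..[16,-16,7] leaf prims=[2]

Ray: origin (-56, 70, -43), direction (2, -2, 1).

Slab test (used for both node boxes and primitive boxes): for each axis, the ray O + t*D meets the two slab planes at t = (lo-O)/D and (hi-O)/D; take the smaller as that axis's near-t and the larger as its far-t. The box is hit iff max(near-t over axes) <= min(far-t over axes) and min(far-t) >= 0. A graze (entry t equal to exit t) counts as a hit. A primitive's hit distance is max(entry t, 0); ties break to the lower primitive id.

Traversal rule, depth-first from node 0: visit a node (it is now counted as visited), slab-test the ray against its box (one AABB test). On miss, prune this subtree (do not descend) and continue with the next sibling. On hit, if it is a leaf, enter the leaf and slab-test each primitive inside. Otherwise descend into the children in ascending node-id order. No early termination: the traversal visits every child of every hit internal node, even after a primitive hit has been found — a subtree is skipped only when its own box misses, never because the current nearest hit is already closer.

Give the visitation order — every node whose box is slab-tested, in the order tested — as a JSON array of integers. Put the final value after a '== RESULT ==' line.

Traverse from the root:
N0 x:[18,37] y:[27,89/2] z:[23,64] -> hit [27,37], descend [5, 15]
  N5 x:[51/2,37] y:[27,89/2] z:[23,54] -> hit [27,37], descend [2, 30]
    N2 x:[26,37] y:[27,37] z:[23,49] -> hit [27,37], descend [3, 24]
      N3 x:[26,30] y:[27,63/2] z:[26,49] -> hit [27,30], descend [10, 33]
        N10 x:[28,30] y:[55/2,63/2] z:[26,38] -> hit [28,30], descend [9, 29]
          N9 x:[29,30] y:[61/2,63/2] z:[33,38] -> miss, prune
          N29 x:[28,59/2] y:[55/2,61/2] z:[26,28] -> hit [28,28] leaf, test {P9@t=28}
        N33 x:[26,57/2] y:[27,28] z:[48,49] -> miss, prune
      N24 x:[55/2,37] y:[31,37] z:[23,42] -> hit [31,37], descend [4, 7]
        N4 x:[30,37] y:[31,37] z:[34,42] -> hit [34,37], descend [26, 31]
          N26 x:[30,32] y:[36,37] z:[37,42] -> miss, prune
          N31 x:[34,37] y:[31,67/2] z:[34,41] -> miss, prune
        N7 x:[55/2,35] y:[33,73/2] z:[23,28] -> miss, prune
    N30 x:[51/2,36] y:[40,89/2] z:[23,54] -> miss, prune
  N15 x:[18,26] y:[28,37] z:[28,64] -> miss, prune

15 AABB tests over nodes [0, 5, 2, 3, 10, 9, 29, 33, 24, 4, 26, 31, 7, 30, 15]; 1 leaf entered; closest P9.

== RESULT ==
[0, 5, 2, 3, 10, 9, 29, 33, 24, 4, 26, 31, 7, 30, 15]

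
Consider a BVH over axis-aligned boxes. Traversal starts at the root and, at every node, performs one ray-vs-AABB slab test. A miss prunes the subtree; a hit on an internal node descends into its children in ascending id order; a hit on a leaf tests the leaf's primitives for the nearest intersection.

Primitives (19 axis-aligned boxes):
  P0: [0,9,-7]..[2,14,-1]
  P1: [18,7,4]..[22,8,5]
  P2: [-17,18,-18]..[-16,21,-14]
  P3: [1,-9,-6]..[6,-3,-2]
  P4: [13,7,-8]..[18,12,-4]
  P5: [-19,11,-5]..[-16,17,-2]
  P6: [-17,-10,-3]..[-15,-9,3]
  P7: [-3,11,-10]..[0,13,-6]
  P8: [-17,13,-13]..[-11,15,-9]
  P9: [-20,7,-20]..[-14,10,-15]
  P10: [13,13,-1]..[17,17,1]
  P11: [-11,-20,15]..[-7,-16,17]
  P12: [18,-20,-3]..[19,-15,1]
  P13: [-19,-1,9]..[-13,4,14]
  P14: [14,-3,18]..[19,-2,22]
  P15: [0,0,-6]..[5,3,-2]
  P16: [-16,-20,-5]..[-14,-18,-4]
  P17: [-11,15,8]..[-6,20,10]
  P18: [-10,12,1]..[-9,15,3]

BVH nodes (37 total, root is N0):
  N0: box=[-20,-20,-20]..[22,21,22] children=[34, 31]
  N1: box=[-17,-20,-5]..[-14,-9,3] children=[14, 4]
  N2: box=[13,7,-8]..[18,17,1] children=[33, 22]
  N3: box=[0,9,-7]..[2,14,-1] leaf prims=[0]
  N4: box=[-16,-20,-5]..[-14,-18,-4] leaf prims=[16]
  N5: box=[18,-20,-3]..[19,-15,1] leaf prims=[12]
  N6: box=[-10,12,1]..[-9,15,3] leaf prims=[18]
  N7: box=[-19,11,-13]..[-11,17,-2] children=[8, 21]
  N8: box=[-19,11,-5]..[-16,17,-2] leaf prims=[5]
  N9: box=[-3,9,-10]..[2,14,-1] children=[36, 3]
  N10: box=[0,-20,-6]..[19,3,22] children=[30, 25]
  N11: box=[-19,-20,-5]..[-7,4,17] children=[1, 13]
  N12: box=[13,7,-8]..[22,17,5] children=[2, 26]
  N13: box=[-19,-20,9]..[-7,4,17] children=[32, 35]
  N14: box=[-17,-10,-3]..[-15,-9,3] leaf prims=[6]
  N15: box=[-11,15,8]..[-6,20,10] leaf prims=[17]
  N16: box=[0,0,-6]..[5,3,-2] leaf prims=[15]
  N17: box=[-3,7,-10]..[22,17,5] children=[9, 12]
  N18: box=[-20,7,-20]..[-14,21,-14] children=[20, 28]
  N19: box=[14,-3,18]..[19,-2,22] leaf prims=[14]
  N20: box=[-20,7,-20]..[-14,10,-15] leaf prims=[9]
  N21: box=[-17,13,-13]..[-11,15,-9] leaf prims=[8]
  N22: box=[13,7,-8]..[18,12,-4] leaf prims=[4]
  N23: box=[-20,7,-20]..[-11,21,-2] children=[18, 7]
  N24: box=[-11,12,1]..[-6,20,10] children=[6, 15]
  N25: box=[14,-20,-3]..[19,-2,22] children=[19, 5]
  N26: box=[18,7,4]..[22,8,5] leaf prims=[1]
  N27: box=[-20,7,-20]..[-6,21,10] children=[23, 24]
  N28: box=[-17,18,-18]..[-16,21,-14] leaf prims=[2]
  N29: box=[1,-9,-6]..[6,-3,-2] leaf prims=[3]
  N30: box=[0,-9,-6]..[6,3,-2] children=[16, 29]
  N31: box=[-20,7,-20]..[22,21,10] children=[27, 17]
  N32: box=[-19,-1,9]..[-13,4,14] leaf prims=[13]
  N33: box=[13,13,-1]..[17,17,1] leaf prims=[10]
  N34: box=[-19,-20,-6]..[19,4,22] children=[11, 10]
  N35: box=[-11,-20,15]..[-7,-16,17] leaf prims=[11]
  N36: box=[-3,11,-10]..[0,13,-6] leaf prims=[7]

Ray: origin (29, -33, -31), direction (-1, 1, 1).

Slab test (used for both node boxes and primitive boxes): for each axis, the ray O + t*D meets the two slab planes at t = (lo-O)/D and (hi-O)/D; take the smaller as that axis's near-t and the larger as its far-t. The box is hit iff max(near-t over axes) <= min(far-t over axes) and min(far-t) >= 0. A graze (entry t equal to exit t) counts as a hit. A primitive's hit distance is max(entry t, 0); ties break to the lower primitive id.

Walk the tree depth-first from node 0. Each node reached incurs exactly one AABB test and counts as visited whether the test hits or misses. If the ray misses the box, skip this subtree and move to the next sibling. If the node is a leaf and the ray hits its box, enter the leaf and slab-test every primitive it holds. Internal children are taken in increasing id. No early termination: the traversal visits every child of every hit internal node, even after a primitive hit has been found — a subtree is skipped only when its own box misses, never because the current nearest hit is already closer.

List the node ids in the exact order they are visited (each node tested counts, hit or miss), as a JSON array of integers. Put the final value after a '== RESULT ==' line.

Trace the traversal:
N0 x:[7,49] y:[13,54] z:[11,53] -> hit [13,49], descend [31, 34]
  N31 x:[7,49] y:[40,54] z:[11,41] -> hit [40,41], descend [17, 27]
    N17 x:[7,32] y:[40,50] z:[21,36] -> miss, prune
    N27 x:[35,49] y:[40,54] z:[11,41] -> hit [40,41], descend [23, 24]
      N23 x:[40,49] y:[40,54] z:[11,29] -> miss, prune
      N24 x:[35,40] y:[45,53] z:[32,41] -> miss, prune
  N34 x:[10,48] y:[13,37] z:[25,53] -> hit [25,37], descend [10, 11]
    N10 x:[10,29] y:[13,36] z:[25,53] -> hit [25,29], descend [25, 30]
      N25 x:[10,15] y:[13,31] z:[28,53] -> miss, prune
      N30 x:[23,29] y:[24,36] z:[25,29] -> hit [25,29], descend [16, 29]
        N16 x:[24,29] y:[33,36] z:[25,29] -> miss, prune
        N29 x:[23,28] y:[24,30] z:[25,29] -> hit [25,28] leaf, test {P3@t=25}
    N11 x:[36,48] y:[13,37] z:[26,48] -> hit [36,37], descend [1, 13]
      N1 x:[43,46] y:[13,24] z:[26,34] -> miss, prune
      N13 x:[36,48] y:[13,37] z:[40,48] -> miss, prune

Visited [0, 31, 17, 27, 23, 24, 34, 10, 25, 30, 16, 29, 11, 1, 13]. Tests: 15 box, 1 leaf. Nearest: P3.

== RESULT ==
[0, 31, 17, 27, 23, 24, 34, 10, 25, 30, 16, 29, 11, 1, 13]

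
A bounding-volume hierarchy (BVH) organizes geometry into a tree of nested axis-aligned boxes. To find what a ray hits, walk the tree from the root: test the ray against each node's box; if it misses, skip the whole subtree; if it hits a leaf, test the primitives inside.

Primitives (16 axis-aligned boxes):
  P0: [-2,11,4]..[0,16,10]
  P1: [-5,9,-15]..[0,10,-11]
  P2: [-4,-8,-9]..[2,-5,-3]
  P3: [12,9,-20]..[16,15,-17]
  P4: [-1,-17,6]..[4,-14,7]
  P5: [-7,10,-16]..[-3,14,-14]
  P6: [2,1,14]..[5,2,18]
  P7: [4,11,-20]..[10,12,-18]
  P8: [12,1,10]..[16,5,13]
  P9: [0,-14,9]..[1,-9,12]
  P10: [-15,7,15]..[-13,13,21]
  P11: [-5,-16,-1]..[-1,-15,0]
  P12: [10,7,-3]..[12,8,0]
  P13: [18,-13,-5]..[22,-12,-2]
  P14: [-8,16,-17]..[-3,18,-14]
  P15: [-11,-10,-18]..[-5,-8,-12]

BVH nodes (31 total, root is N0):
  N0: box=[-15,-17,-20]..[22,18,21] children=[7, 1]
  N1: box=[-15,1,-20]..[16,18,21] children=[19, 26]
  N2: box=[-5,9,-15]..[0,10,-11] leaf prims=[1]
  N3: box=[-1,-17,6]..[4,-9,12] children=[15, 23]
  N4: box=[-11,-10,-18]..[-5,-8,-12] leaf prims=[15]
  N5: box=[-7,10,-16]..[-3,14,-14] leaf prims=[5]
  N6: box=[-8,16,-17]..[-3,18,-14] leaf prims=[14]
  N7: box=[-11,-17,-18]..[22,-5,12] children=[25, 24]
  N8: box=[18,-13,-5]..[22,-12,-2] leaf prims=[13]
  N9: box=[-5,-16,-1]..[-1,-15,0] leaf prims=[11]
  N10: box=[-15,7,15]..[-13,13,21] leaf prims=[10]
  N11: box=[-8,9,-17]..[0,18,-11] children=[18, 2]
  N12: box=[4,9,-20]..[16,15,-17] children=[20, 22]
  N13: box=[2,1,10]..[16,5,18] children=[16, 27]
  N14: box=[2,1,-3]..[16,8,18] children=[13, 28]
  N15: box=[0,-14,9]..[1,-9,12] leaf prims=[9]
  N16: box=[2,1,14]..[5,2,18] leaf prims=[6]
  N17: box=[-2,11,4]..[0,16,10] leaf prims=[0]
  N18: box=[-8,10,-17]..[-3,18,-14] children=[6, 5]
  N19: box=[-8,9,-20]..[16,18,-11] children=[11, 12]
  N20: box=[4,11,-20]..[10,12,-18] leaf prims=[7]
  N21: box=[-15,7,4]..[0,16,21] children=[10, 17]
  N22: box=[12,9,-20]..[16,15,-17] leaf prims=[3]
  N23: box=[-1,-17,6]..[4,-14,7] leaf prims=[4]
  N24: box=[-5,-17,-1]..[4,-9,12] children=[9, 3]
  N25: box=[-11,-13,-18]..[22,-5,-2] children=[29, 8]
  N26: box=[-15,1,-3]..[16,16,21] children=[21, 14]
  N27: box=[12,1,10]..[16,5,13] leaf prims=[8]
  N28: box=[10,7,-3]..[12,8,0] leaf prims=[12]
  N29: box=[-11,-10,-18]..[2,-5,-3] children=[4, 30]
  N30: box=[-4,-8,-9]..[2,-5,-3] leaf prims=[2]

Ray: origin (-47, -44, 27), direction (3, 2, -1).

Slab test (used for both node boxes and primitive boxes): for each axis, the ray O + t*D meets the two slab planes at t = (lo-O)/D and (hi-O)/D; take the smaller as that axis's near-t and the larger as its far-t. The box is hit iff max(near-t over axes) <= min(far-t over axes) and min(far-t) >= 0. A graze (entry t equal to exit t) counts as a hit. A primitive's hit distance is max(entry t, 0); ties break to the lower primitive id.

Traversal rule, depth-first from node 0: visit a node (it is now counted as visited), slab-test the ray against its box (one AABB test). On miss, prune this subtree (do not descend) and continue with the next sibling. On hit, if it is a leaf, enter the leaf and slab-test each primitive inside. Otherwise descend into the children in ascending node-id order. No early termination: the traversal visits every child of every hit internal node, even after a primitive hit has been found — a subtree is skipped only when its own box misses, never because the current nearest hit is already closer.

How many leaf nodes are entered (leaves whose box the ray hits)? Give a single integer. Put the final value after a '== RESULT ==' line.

Traverse from the root:
N0 x:[32/3,23] y:[27/2,31] z:[6,47] -> hit [27/2,23], descend [1, 7]
  N1 x:[32/3,21] y:[45/2,31] z:[6,47] -> miss, prune
  N7 x:[12,23] y:[27/2,39/2] z:[15,45] -> hit [15,39/2], descend [24, 25]
    N24 x:[14,17] y:[27/2,35/2] z:[15,28] -> hit [15,17], descend [3, 9]
      N3 x:[46/3,17] y:[27/2,35/2] z:[15,21] -> hit [46/3,17], descend [15, 23]
        N15 x:[47/3,16] y:[15,35/2] z:[15,18] -> hit [47/3,16] leaf, test {P9@t=47/3}
        N23 x:[46/3,17] y:[27/2,15] z:[20,21] -> miss, prune
      N9 x:[14,46/3] y:[14,29/2] z:[27,28] -> miss, prune
    N25 x:[12,23] y:[31/2,39/2] z:[29,45] -> miss, prune

Visited [0, 1, 7, 24, 3, 15, 23, 9, 25]. Tests: 9 box, 1 leaf. Nearest: P9.

== RESULT ==
1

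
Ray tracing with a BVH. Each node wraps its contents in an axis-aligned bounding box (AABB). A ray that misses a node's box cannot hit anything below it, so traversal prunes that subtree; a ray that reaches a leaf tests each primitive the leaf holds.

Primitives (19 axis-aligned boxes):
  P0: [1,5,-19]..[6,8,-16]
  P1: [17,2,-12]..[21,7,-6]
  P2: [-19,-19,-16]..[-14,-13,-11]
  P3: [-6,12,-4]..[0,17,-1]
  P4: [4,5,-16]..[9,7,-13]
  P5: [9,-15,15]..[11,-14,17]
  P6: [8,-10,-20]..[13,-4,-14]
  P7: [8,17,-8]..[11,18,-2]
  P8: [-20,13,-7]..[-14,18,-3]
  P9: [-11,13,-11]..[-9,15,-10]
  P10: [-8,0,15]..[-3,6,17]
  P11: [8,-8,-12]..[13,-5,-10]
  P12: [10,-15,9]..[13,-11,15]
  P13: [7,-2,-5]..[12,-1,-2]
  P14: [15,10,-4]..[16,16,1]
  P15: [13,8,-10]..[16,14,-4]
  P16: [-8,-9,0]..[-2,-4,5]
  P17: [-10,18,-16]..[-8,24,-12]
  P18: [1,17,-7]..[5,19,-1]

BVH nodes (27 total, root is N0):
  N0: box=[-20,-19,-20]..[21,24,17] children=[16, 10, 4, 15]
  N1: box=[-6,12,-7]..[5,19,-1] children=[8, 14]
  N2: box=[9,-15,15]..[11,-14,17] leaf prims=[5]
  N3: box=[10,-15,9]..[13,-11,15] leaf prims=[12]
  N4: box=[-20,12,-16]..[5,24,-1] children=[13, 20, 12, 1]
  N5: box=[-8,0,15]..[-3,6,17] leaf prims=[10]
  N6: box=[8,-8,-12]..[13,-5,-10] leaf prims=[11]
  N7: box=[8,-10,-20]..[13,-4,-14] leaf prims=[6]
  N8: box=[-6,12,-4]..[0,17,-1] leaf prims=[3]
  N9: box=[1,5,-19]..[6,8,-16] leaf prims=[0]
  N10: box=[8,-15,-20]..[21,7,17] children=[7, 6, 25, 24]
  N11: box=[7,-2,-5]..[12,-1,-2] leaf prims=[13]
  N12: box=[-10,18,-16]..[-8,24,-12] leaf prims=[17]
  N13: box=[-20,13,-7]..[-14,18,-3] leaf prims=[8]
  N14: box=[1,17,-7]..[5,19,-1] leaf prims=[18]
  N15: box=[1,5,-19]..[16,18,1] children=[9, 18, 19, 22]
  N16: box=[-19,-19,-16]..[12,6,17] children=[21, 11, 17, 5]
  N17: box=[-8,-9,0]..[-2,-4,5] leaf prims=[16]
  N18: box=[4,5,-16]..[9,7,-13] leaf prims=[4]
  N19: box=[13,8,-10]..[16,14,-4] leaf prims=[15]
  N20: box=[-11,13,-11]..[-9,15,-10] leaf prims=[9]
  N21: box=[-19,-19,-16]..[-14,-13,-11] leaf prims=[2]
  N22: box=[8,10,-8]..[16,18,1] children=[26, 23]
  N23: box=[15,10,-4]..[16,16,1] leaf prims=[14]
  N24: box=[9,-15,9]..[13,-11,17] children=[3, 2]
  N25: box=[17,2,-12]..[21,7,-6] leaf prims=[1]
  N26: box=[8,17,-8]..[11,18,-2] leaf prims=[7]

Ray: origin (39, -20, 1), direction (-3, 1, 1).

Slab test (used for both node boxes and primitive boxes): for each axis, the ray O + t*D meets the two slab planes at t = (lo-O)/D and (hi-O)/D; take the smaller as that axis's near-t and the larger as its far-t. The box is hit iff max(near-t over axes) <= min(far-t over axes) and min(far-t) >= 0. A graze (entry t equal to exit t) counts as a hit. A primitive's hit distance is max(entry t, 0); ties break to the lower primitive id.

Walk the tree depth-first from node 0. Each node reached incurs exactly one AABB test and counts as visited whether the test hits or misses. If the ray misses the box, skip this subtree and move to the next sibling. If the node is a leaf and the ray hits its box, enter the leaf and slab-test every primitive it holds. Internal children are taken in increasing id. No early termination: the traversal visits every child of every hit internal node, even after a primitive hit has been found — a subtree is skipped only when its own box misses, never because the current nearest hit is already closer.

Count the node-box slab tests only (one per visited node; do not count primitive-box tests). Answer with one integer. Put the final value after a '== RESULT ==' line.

Walk:
N0 x:[6,59/3] y:[1,44] z:[-21,16] -> hit [6,16], descend [4, 10, 15, 16]
  N4 x:[34/3,59/3] y:[32,44] z:[-17,-2] -> miss, prune
  N10 x:[6,31/3] y:[5,27] z:[-21,16] -> hit [6,31/3], descend [6, 7, 24, 25]
    N6 x:[26/3,31/3] y:[12,15] z:[-13,-11] -> miss, prune
    N7 x:[26/3,31/3] y:[10,16] z:[-21,-15] -> miss, prune
    N24 x:[26/3,10] y:[5,9] z:[8,16] -> hit [26/3,9], descend [2, 3]
      N2 x:[28/3,10] y:[5,6] z:[14,16] -> miss, prune
      N3 x:[26/3,29/3] y:[5,9] z:[8,14] -> hit [26/3,9] leaf, test {P12@t=26/3}
    N25 x:[6,22/3] y:[22,27] z:[-13,-7] -> miss, prune
  N15 x:[23/3,38/3] y:[25,38] z:[-20,0] -> miss, prune
  N16 x:[9,58/3] y:[1,26] z:[-17,16] -> hit [9,16], descend [5, 11, 17, 21]
    N5 x:[14,47/3] y:[20,26] z:[14,16] -> miss, prune
    N11 x:[9,32/3] y:[18,19] z:[-6,-3] -> miss, prune
    N17 x:[41/3,47/3] y:[11,16] z:[-1,4] -> miss, prune
    N21 x:[53/3,58/3] y:[1,7] z:[-17,-12] -> miss, prune

15 AABB tests over nodes [0, 4, 10, 6, 7, 24, 2, 3, 25, 15, 16, 5, 11, 17, 21]; 1 leaf entered; closest P12.

== RESULT ==
15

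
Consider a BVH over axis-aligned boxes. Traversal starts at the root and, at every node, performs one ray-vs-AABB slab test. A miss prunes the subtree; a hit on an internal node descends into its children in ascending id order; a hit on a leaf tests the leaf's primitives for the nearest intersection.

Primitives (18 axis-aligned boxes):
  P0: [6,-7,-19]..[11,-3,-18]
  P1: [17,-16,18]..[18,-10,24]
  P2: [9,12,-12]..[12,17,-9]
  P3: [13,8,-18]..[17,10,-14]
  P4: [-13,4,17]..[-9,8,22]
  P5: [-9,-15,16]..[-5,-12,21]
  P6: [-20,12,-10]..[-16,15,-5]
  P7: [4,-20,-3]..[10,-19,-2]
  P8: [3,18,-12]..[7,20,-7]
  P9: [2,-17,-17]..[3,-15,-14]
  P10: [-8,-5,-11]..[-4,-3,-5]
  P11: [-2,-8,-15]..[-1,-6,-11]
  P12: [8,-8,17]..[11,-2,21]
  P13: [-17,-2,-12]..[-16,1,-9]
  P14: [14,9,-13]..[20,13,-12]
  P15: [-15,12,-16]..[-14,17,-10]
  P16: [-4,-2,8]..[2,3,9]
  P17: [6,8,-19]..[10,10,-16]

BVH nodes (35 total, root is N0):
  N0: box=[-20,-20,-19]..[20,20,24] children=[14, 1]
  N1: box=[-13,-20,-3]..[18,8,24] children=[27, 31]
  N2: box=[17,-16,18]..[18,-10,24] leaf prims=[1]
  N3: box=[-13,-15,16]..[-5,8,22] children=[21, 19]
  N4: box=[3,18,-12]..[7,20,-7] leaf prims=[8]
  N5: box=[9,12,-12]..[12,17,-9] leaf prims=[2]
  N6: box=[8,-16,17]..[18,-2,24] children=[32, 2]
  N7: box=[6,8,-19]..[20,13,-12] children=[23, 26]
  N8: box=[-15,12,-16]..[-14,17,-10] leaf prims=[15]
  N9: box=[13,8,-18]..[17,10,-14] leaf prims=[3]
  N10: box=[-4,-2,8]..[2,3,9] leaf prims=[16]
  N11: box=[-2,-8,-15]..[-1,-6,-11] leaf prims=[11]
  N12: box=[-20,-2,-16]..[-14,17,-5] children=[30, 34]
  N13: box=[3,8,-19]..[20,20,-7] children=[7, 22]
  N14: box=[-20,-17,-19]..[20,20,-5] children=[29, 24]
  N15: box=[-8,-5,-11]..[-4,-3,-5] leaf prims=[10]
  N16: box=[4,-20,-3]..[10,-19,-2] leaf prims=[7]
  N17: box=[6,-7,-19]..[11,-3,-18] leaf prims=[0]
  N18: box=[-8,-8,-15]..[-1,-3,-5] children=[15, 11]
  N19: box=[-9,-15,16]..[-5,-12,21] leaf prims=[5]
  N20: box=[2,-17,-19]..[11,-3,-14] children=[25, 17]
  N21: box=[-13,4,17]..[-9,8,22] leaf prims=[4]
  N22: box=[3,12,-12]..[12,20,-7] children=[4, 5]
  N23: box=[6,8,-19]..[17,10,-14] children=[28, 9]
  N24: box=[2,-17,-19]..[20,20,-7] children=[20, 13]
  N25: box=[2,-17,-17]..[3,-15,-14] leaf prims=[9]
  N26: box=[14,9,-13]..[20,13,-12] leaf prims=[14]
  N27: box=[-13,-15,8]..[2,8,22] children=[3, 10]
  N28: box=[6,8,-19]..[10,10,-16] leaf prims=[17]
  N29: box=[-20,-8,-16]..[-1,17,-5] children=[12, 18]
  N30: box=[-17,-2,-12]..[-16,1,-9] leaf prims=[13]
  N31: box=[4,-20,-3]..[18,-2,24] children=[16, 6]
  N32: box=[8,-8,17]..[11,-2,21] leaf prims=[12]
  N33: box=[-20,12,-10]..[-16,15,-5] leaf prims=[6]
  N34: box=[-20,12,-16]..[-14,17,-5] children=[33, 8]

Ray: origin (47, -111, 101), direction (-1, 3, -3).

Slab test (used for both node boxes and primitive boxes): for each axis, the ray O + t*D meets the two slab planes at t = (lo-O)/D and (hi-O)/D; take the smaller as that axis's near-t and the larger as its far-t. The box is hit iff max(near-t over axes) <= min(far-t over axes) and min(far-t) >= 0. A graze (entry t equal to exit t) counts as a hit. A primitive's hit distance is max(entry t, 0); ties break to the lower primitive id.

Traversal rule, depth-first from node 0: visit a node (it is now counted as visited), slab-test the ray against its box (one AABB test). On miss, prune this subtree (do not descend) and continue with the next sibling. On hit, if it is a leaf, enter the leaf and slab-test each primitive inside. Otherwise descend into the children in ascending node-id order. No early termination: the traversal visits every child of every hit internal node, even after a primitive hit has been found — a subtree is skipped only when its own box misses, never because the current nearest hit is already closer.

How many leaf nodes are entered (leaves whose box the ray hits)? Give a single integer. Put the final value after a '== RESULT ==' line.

Traverse from the root:
N0 x:[27,67] y:[91/3,131/3] z:[77/3,40] -> hit [91/3,40], descend [1, 14]
  N1 x:[29,60] y:[91/3,119/3] z:[77/3,104/3] -> hit [91/3,104/3], descend [27, 31]
    N27 x:[45,60] y:[32,119/3] z:[79/3,31] -> miss, prune
    N31 x:[29,43] y:[91/3,109/3] z:[77/3,104/3] -> hit [91/3,104/3], descend [6, 16]
      N6 x:[29,39] y:[95/3,109/3] z:[77/3,28] -> miss, prune
      N16 x:[37,43] y:[91/3,92/3] z:[103/3,104/3] -> miss, prune
  N14 x:[27,67] y:[94/3,131/3] z:[106/3,40] -> hit [106/3,40], descend [24, 29]
    N24 x:[27,45] y:[94/3,131/3] z:[36,40] -> hit [36,40], descend [13, 20]
      N13 x:[27,44] y:[119/3,131/3] z:[36,40] -> hit [119/3,40], descend [7, 22]
        N7 x:[27,41] y:[119/3,124/3] z:[113/3,40] -> hit [119/3,40], descend [23, 26]
          N23 x:[30,41] y:[119/3,121/3] z:[115/3,40] -> hit [119/3,40], descend [9, 28]
            N9 x:[30,34] y:[119/3,121/3] z:[115/3,119/3] -> miss, prune
            N28 x:[37,41] y:[119/3,121/3] z:[39,40] -> hit [119/3,40] leaf, test {P17@t=119/3}
          N26 x:[27,33] y:[40,124/3] z:[113/3,38] -> miss, prune
        N22 x:[35,44] y:[41,131/3] z:[36,113/3] -> miss, prune
      N20 x:[36,45] y:[94/3,36] z:[115/3,40] -> miss, prune
    N29 x:[48,67] y:[103/3,128/3] z:[106/3,39] -> miss, prune

order=[0, 1, 27, 31, 6, 16, 14, 24, 13, 7, 23, 9, 28, 26, 22, 20, 29]  |boxes|=17  |leaves|=1  hit=P17

== RESULT ==
1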